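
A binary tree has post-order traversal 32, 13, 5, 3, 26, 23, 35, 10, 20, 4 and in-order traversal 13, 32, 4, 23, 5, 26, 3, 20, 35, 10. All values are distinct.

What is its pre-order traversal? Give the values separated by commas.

4, 13, 32, 20, 23, 26, 5, 3, 10, 35

The last element of post-order is the root; it splits in-order into left and right subtrees.
Root 4: left subtree has 2 nodes {13, 32}, right has 7 {23, 5, 26, 3, 20, 35, 10}.
  Root 13: left subtree has 0 nodes { }, right has 1 {32}.
  Root 20: left subtree has 4 nodes {23, 5, 26, 3}, right has 2 {35, 10}.
    Root 23: left subtree has 0 nodes { }, right has 3 {5, 26, 3}.
      Root 26: left subtree has 1 node {5}, right has 1 {3}.
    Root 10: left subtree has 1 node {35}, right has 0 { }.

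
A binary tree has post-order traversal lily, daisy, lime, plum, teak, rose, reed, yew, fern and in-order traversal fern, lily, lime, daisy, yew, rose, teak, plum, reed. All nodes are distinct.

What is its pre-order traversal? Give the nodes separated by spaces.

fern yew lime lily daisy reed rose teak plum

The last element of post-order is the root; it splits in-order into left and right subtrees.
Root fern: left subtree has 0 nodes { }, right has 8 {lily, lime, daisy, yew, rose, teak, plum, reed}.
  Root yew: left subtree has 3 nodes {lily, lime, daisy}, right has 4 {rose, teak, plum, reed}.
    Root lime: left subtree has 1 node {lily}, right has 1 {daisy}.
    Root reed: left subtree has 3 nodes {rose, teak, plum}, right has 0 { }.
      Root rose: left subtree has 0 nodes { }, right has 2 {teak, plum}.
        Root teak: left subtree has 0 nodes { }, right has 1 {plum}.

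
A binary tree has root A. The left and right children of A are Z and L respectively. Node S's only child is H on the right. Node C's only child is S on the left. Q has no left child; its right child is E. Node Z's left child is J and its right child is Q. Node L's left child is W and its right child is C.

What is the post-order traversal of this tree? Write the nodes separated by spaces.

Post-order visits the left subtree, then the right subtree, then the node.
At A: go left to Z.
  At Z: go left to J.
    J is a leaf — visit J.
  At Z: go right to Q.
    At Q: no left child.
    At Q: go right to E.
      E is a leaf — visit E.
    Visit Q.
  Visit Z.
At A: go right to L.
  At L: go left to W.
    W is a leaf — visit W.
  At L: go right to C.
    At C: go left to S.
      At S: no left child.
      At S: go right to H.
        H is a leaf — visit H.
      Visit S.
    At C: no right child.
    Visit C.
  Visit L.
Visit A.

J E Q Z W H S C L A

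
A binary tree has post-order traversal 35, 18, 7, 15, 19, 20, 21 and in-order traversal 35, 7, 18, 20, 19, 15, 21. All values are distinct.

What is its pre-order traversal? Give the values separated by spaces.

The last element of post-order is the root; it splits in-order into left and right subtrees.
Root 21: left subtree has 6 nodes {35, 7, 18, 20, 19, 15}, right has 0 { }.
  Root 20: left subtree has 3 nodes {35, 7, 18}, right has 2 {19, 15}.
    Root 7: left subtree has 1 node {35}, right has 1 {18}.
    Root 19: left subtree has 0 nodes { }, right has 1 {15}.

21 20 7 35 18 19 15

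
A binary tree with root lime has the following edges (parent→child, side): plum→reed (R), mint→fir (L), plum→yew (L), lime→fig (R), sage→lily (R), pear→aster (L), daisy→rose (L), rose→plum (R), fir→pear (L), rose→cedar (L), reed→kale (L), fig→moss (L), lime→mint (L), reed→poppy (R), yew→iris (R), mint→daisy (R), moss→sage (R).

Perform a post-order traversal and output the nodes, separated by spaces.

Post-order visits the left subtree, then the right subtree, then the node.
At lime: go left to mint.
  At mint: go left to fir.
    At fir: go left to pear.
      At pear: go left to aster.
        aster is a leaf — visit aster.
      At pear: no right child.
      Visit pear.
    At fir: no right child.
    Visit fir.
  At mint: go right to daisy.
    At daisy: go left to rose.
      At rose: go left to cedar.
        cedar is a leaf — visit cedar.
      At rose: go right to plum.
        At plum: go left to yew.
          At yew: no left child.
          At yew: go right to iris.
            iris is a leaf — visit iris.
          Visit yew.
        At plum: go right to reed.
          At reed: go left to kale.
            kale is a leaf — visit kale.
          At reed: go right to poppy.
            poppy is a leaf — visit poppy.
          Visit reed.
        Visit plum.
      Visit rose.
    At daisy: no right child.
    Visit daisy.
  Visit mint.
At lime: go right to fig.
  At fig: go left to moss.
    At moss: no left child.
    At moss: go right to sage.
      At sage: no left child.
      At sage: go right to lily.
        lily is a leaf — visit lily.
      Visit sage.
    Visit moss.
  At fig: no right child.
  Visit fig.
Visit lime.

aster pear fir cedar iris yew kale poppy reed plum rose daisy mint lily sage moss fig lime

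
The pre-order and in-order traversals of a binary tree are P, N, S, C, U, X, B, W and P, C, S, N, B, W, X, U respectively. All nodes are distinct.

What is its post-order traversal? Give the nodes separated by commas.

C, S, W, B, X, U, N, P

The first element of pre-order is the root; it splits in-order into left and right subtrees.
Root P: left subtree has 0 nodes { }, right has 7 {C, S, N, B, W, X, U}.
  Root N: left subtree has 2 nodes {C, S}, right has 4 {B, W, X, U}.
    Root S: left subtree has 1 node {C}, right has 0 { }.
    Root U: left subtree has 3 nodes {B, W, X}, right has 0 { }.
      Root X: left subtree has 2 nodes {B, W}, right has 0 { }.
        Root B: left subtree has 0 nodes { }, right has 1 {W}.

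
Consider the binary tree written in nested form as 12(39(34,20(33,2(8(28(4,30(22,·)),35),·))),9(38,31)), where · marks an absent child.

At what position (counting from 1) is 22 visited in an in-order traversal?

7

In-order visits the left subtree, then the node, then the right subtree.
At 12: go left to 39.
  At 39: go left to 34.
    34 is a leaf — visit 34.
  Visit 39.
  At 39: go right to 20.
    At 20: go left to 33.
      33 is a leaf — visit 33.
    Visit 20.
    At 20: go right to 2.
      At 2: go left to 8.
        At 8: go left to 28.
          At 28: go left to 4.
            4 is a leaf — visit 4.
          Visit 28.
          At 28: go right to 30.
            At 30: go left to 22.
              22 is a leaf — visit 22.
            Visit 30.
            At 30: no right child.
        Visit 8.
        At 8: go right to 35.
          35 is a leaf — visit 35.
      Visit 2.
      At 2: no right child.
Visit 12.
At 12: go right to 9.
  At 9: go left to 38.
    38 is a leaf — visit 38.
  Visit 9.
  At 9: go right to 31.
    31 is a leaf — visit 31.
Full in-order sequence: 34, 39, 33, 20, 4, 28, 22, 30, 8, 35, 2, 12, 38, 9, 31.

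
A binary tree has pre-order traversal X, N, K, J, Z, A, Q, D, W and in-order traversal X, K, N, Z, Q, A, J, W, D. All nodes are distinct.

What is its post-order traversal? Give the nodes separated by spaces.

The first element of pre-order is the root; it splits in-order into left and right subtrees.
Root X: left subtree has 0 nodes { }, right has 8 {K, N, Z, Q, A, J, W, D}.
  Root N: left subtree has 1 node {K}, right has 6 {Z, Q, A, J, W, D}.
    Root J: left subtree has 3 nodes {Z, Q, A}, right has 2 {W, D}.
      Root Z: left subtree has 0 nodes { }, right has 2 {Q, A}.
        Root A: left subtree has 1 node {Q}, right has 0 { }.
      Root D: left subtree has 1 node {W}, right has 0 { }.

K Q A Z W D J N X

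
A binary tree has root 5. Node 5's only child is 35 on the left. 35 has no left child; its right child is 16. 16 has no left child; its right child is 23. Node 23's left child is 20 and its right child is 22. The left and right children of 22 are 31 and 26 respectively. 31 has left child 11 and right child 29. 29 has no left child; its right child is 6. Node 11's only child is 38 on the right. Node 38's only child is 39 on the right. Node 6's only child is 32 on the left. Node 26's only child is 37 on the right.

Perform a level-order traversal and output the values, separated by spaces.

Level-order visits nodes level by level from the root, left to right within each level.
Level 0: 5
Level 1: 35
Level 2: 16
Level 3: 23
Level 4: 20, 22
Level 5: 31, 26
Level 6: 11, 29, 37
Level 7: 38, 6
Level 8: 39, 32

5 35 16 23 20 22 31 26 11 29 37 38 6 39 32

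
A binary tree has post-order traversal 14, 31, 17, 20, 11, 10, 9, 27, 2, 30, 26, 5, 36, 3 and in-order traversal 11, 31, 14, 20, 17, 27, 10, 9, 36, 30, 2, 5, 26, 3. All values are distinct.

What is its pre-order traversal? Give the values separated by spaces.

3 36 27 11 20 31 14 17 9 10 5 30 2 26

The last element of post-order is the root; it splits in-order into left and right subtrees.
Root 3: left subtree has 13 nodes {11, 31, 14, 20, 17, 27, 10, 9, 36, 30, 2, 5, 26}, right has 0 { }.
  Root 36: left subtree has 8 nodes {11, 31, 14, 20, 17, 27, 10, 9}, right has 4 {30, 2, 5, 26}.
    Root 27: left subtree has 5 nodes {11, 31, 14, 20, 17}, right has 2 {10, 9}.
      Root 11: left subtree has 0 nodes { }, right has 4 {31, 14, 20, 17}.
        Root 20: left subtree has 2 nodes {31, 14}, right has 1 {17}.
          Root 31: left subtree has 0 nodes { }, right has 1 {14}.
      Root 9: left subtree has 1 node {10}, right has 0 { }.
    Root 5: left subtree has 2 nodes {30, 2}, right has 1 {26}.
      Root 30: left subtree has 0 nodes { }, right has 1 {2}.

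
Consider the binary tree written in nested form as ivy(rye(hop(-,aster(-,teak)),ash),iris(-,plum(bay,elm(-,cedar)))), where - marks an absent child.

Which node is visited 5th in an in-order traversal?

In-order visits the left subtree, then the node, then the right subtree.
At ivy: go left to rye.
  At rye: go left to hop.
    At hop: no left child.
    Visit hop.
    At hop: go right to aster.
      At aster: no left child.
      Visit aster.
      At aster: go right to teak.
        teak is a leaf — visit teak.
  Visit rye.
  At rye: go right to ash.
    ash is a leaf — visit ash.
Visit ivy.
At ivy: go right to iris.
  At iris: no left child.
  Visit iris.
  At iris: go right to plum.
    At plum: go left to bay.
      bay is a leaf — visit bay.
    Visit plum.
    At plum: go right to elm.
      At elm: no left child.
      Visit elm.
      At elm: go right to cedar.
        cedar is a leaf — visit cedar.
Full in-order sequence: hop, aster, teak, rye, ash, ivy, iris, bay, plum, elm, cedar.

ash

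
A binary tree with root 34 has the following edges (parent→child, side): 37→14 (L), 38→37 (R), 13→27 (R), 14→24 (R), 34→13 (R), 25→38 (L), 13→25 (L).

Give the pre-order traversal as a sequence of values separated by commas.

34, 13, 25, 38, 37, 14, 24, 27

Pre-order visits the node, then its left subtree, then its right subtree.
Visit 34.
At 34: no left child.
At 34: go right to 13.
  Visit 13.
  At 13: go left to 25.
    Visit 25.
    At 25: go left to 38.
      Visit 38.
      At 38: no left child.
      At 38: go right to 37.
        Visit 37.
        At 37: go left to 14.
          Visit 14.
          At 14: no left child.
          At 14: go right to 24.
            24 is a leaf — visit 24.
        At 37: no right child.
    At 25: no right child.
  At 13: go right to 27.
    27 is a leaf — visit 27.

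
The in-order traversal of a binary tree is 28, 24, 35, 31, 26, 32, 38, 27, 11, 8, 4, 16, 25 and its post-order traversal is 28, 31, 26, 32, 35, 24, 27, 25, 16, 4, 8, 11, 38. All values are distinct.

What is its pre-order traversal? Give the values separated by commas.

The last element of post-order is the root; it splits in-order into left and right subtrees.
Root 38: left subtree has 6 nodes {28, 24, 35, 31, 26, 32}, right has 6 {27, 11, 8, 4, 16, 25}.
  Root 24: left subtree has 1 node {28}, right has 4 {35, 31, 26, 32}.
    Root 35: left subtree has 0 nodes { }, right has 3 {31, 26, 32}.
      Root 32: left subtree has 2 nodes {31, 26}, right has 0 { }.
        Root 26: left subtree has 1 node {31}, right has 0 { }.
  Root 11: left subtree has 1 node {27}, right has 4 {8, 4, 16, 25}.
    Root 8: left subtree has 0 nodes { }, right has 3 {4, 16, 25}.
      Root 4: left subtree has 0 nodes { }, right has 2 {16, 25}.
        Root 16: left subtree has 0 nodes { }, right has 1 {25}.

38, 24, 28, 35, 32, 26, 31, 11, 27, 8, 4, 16, 25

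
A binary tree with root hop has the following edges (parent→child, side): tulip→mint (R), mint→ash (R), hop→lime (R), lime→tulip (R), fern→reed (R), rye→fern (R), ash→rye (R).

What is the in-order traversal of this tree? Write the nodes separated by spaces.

hop lime tulip mint ash rye fern reed

In-order visits the left subtree, then the node, then the right subtree.
At hop: no left child.
Visit hop.
At hop: go right to lime.
  At lime: no left child.
  Visit lime.
  At lime: go right to tulip.
    At tulip: no left child.
    Visit tulip.
    At tulip: go right to mint.
      At mint: no left child.
      Visit mint.
      At mint: go right to ash.
        At ash: no left child.
        Visit ash.
        At ash: go right to rye.
          At rye: no left child.
          Visit rye.
          At rye: go right to fern.
            At fern: no left child.
            Visit fern.
            At fern: go right to reed.
              reed is a leaf — visit reed.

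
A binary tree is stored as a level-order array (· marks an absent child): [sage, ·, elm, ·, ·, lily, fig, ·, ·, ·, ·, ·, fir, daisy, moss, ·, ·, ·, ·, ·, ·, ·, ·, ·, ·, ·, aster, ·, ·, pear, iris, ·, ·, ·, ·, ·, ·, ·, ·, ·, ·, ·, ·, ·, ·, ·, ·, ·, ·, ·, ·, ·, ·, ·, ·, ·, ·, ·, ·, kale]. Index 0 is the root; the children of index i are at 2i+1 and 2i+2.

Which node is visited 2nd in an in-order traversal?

In-order visits the left subtree, then the node, then the right subtree.
At sage: no left child.
Visit sage.
At sage: go right to elm.
  At elm: go left to lily.
    At lily: no left child.
    Visit lily.
    At lily: go right to fir.
      At fir: no left child.
      Visit fir.
      At fir: go right to aster.
        aster is a leaf — visit aster.
  Visit elm.
  At elm: go right to fig.
    At fig: go left to daisy.
      daisy is a leaf — visit daisy.
    Visit fig.
    At fig: go right to moss.
      At moss: go left to pear.
        At pear: go left to kale.
          kale is a leaf — visit kale.
        Visit pear.
        At pear: no right child.
      Visit moss.
      At moss: go right to iris.
        iris is a leaf — visit iris.
Full in-order sequence: sage, lily, fir, aster, elm, daisy, fig, kale, pear, moss, iris.

lily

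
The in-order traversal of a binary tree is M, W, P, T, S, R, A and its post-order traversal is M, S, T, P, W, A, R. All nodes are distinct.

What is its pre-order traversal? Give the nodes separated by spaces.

R W M P T S A

The last element of post-order is the root; it splits in-order into left and right subtrees.
Root R: left subtree has 5 nodes {M, W, P, T, S}, right has 1 {A}.
  Root W: left subtree has 1 node {M}, right has 3 {P, T, S}.
    Root P: left subtree has 0 nodes { }, right has 2 {T, S}.
      Root T: left subtree has 0 nodes { }, right has 1 {S}.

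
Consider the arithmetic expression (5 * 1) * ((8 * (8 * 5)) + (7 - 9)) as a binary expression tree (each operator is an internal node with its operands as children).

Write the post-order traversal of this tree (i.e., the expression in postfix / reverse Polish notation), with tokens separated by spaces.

5 1 * 8 8 5 * * 7 9 - + *

Post-order on an expression tree gives postfix notation: for each operator, emit left operand, right operand, then the operator.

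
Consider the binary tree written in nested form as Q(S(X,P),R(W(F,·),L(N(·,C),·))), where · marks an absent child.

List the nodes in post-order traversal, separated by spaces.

Post-order visits the left subtree, then the right subtree, then the node.
At Q: go left to S.
  At S: go left to X.
    X is a leaf — visit X.
  At S: go right to P.
    P is a leaf — visit P.
  Visit S.
At Q: go right to R.
  At R: go left to W.
    At W: go left to F.
      F is a leaf — visit F.
    At W: no right child.
    Visit W.
  At R: go right to L.
    At L: go left to N.
      At N: no left child.
      At N: go right to C.
        C is a leaf — visit C.
      Visit N.
    At L: no right child.
    Visit L.
  Visit R.
Visit Q.

X P S F W C N L R Q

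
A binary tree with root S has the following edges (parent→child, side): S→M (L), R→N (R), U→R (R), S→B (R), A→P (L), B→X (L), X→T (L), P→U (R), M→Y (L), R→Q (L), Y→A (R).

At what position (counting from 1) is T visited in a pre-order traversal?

Pre-order visits the node, then its left subtree, then its right subtree.
Visit S.
At S: go left to M.
  Visit M.
  At M: go left to Y.
    Visit Y.
    At Y: no left child.
    At Y: go right to A.
      Visit A.
      At A: go left to P.
        Visit P.
        At P: no left child.
        At P: go right to U.
          Visit U.
          At U: no left child.
          At U: go right to R.
            Visit R.
            At R: go left to Q.
              Q is a leaf — visit Q.
            At R: go right to N.
              N is a leaf — visit N.
      At A: no right child.
  At M: no right child.
At S: go right to B.
  Visit B.
  At B: go left to X.
    Visit X.
    At X: go left to T.
      T is a leaf — visit T.
    At X: no right child.
  At B: no right child.
Full pre-order sequence: S, M, Y, A, P, U, R, Q, N, B, X, T.

12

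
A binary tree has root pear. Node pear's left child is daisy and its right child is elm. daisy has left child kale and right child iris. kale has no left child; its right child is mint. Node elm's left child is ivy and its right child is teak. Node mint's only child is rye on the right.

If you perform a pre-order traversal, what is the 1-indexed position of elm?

7

Pre-order visits the node, then its left subtree, then its right subtree.
Visit pear.
At pear: go left to daisy.
  Visit daisy.
  At daisy: go left to kale.
    Visit kale.
    At kale: no left child.
    At kale: go right to mint.
      Visit mint.
      At mint: no left child.
      At mint: go right to rye.
        rye is a leaf — visit rye.
  At daisy: go right to iris.
    iris is a leaf — visit iris.
At pear: go right to elm.
  Visit elm.
  At elm: go left to ivy.
    ivy is a leaf — visit ivy.
  At elm: go right to teak.
    teak is a leaf — visit teak.
Full pre-order sequence: pear, daisy, kale, mint, rye, iris, elm, ivy, teak.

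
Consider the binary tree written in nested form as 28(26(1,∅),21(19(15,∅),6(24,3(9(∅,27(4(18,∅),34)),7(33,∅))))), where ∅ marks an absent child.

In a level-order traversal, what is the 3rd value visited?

21

Level-order visits nodes level by level from the root, left to right within each level.
Level 0: 28
Level 1: 26, 21
Level 2: 1, 19, 6
Level 3: 15, 24, 3
Level 4: 9, 7
Level 5: 27, 33
Level 6: 4, 34
Level 7: 18
Full level-order sequence: 28, 26, 21, 1, 19, 6, 15, 24, 3, 9, 7, 27, 33, 4, 34, 18.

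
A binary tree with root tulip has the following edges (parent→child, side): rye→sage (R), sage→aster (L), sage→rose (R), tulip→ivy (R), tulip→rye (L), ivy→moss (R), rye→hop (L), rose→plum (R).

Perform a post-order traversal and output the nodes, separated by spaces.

Post-order visits the left subtree, then the right subtree, then the node.
At tulip: go left to rye.
  At rye: go left to hop.
    hop is a leaf — visit hop.
  At rye: go right to sage.
    At sage: go left to aster.
      aster is a leaf — visit aster.
    At sage: go right to rose.
      At rose: no left child.
      At rose: go right to plum.
        plum is a leaf — visit plum.
      Visit rose.
    Visit sage.
  Visit rye.
At tulip: go right to ivy.
  At ivy: no left child.
  At ivy: go right to moss.
    moss is a leaf — visit moss.
  Visit ivy.
Visit tulip.

hop aster plum rose sage rye moss ivy tulip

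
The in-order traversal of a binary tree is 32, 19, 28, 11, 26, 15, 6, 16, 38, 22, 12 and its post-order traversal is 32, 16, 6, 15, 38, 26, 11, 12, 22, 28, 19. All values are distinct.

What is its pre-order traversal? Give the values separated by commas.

The last element of post-order is the root; it splits in-order into left and right subtrees.
Root 19: left subtree has 1 node {32}, right has 9 {28, 11, 26, 15, 6, 16, 38, 22, 12}.
  Root 28: left subtree has 0 nodes { }, right has 8 {11, 26, 15, 6, 16, 38, 22, 12}.
    Root 22: left subtree has 6 nodes {11, 26, 15, 6, 16, 38}, right has 1 {12}.
      Root 11: left subtree has 0 nodes { }, right has 5 {26, 15, 6, 16, 38}.
        Root 26: left subtree has 0 nodes { }, right has 4 {15, 6, 16, 38}.
          Root 38: left subtree has 3 nodes {15, 6, 16}, right has 0 { }.
            Root 15: left subtree has 0 nodes { }, right has 2 {6, 16}.
              Root 6: left subtree has 0 nodes { }, right has 1 {16}.

19, 32, 28, 22, 11, 26, 38, 15, 6, 16, 12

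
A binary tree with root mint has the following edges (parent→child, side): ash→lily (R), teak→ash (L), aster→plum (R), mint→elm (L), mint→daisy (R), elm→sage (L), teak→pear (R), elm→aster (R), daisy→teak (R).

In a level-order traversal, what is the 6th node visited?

teak

Level-order visits nodes level by level from the root, left to right within each level.
Level 0: mint
Level 1: elm, daisy
Level 2: sage, aster, teak
Level 3: plum, ash, pear
Level 4: lily
Full level-order sequence: mint, elm, daisy, sage, aster, teak, plum, ash, pear, lily.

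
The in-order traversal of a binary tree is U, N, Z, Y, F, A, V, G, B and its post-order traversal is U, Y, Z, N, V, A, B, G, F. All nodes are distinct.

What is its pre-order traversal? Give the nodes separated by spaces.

The last element of post-order is the root; it splits in-order into left and right subtrees.
Root F: left subtree has 4 nodes {U, N, Z, Y}, right has 4 {A, V, G, B}.
  Root N: left subtree has 1 node {U}, right has 2 {Z, Y}.
    Root Z: left subtree has 0 nodes { }, right has 1 {Y}.
  Root G: left subtree has 2 nodes {A, V}, right has 1 {B}.
    Root A: left subtree has 0 nodes { }, right has 1 {V}.

F N U Z Y G A V B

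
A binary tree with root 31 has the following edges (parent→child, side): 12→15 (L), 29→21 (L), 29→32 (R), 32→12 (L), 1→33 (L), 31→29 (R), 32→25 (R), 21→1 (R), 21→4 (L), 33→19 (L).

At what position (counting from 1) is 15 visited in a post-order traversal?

6

Post-order visits the left subtree, then the right subtree, then the node.
At 31: no left child.
At 31: go right to 29.
  At 29: go left to 21.
    At 21: go left to 4.
      4 is a leaf — visit 4.
    At 21: go right to 1.
      At 1: go left to 33.
        At 33: go left to 19.
          19 is a leaf — visit 19.
        At 33: no right child.
        Visit 33.
      At 1: no right child.
      Visit 1.
    Visit 21.
  At 29: go right to 32.
    At 32: go left to 12.
      At 12: go left to 15.
        15 is a leaf — visit 15.
      At 12: no right child.
      Visit 12.
    At 32: go right to 25.
      25 is a leaf — visit 25.
    Visit 32.
  Visit 29.
Visit 31.
Full post-order sequence: 4, 19, 33, 1, 21, 15, 12, 25, 32, 29, 31.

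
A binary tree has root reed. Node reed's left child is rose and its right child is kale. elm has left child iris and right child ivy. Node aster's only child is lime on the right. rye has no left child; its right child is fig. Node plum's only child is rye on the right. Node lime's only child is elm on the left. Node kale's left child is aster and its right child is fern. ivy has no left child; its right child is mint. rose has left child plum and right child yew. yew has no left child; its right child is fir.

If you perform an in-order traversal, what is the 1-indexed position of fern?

15

In-order visits the left subtree, then the node, then the right subtree.
At reed: go left to rose.
  At rose: go left to plum.
    At plum: no left child.
    Visit plum.
    At plum: go right to rye.
      At rye: no left child.
      Visit rye.
      At rye: go right to fig.
        fig is a leaf — visit fig.
  Visit rose.
  At rose: go right to yew.
    At yew: no left child.
    Visit yew.
    At yew: go right to fir.
      fir is a leaf — visit fir.
Visit reed.
At reed: go right to kale.
  At kale: go left to aster.
    At aster: no left child.
    Visit aster.
    At aster: go right to lime.
      At lime: go left to elm.
        At elm: go left to iris.
          iris is a leaf — visit iris.
        Visit elm.
        At elm: go right to ivy.
          At ivy: no left child.
          Visit ivy.
          At ivy: go right to mint.
            mint is a leaf — visit mint.
      Visit lime.
      At lime: no right child.
  Visit kale.
  At kale: go right to fern.
    fern is a leaf — visit fern.
Full in-order sequence: plum, rye, fig, rose, yew, fir, reed, aster, iris, elm, ivy, mint, lime, kale, fern.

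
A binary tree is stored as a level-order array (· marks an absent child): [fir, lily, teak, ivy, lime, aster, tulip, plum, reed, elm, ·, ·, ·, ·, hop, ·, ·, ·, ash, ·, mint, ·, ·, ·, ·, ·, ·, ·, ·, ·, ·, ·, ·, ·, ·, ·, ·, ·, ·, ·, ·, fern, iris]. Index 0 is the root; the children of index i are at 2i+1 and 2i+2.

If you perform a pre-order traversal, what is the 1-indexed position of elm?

8

Pre-order visits the node, then its left subtree, then its right subtree.
Visit fir.
At fir: go left to lily.
  Visit lily.
  At lily: go left to ivy.
    Visit ivy.
    At ivy: go left to plum.
      plum is a leaf — visit plum.
    At ivy: go right to reed.
      Visit reed.
      At reed: no left child.
      At reed: go right to ash.
        ash is a leaf — visit ash.
  At lily: go right to lime.
    Visit lime.
    At lime: go left to elm.
      Visit elm.
      At elm: no left child.
      At elm: go right to mint.
        Visit mint.
        At mint: go left to fern.
          fern is a leaf — visit fern.
        At mint: go right to iris.
          iris is a leaf — visit iris.
    At lime: no right child.
At fir: go right to teak.
  Visit teak.
  At teak: go left to aster.
    aster is a leaf — visit aster.
  At teak: go right to tulip.
    Visit tulip.
    At tulip: no left child.
    At tulip: go right to hop.
      hop is a leaf — visit hop.
Full pre-order sequence: fir, lily, ivy, plum, reed, ash, lime, elm, mint, fern, iris, teak, aster, tulip, hop.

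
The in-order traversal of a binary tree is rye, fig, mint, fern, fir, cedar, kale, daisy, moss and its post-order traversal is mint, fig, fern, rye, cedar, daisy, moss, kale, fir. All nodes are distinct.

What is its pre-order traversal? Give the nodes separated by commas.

fir, rye, fern, fig, mint, kale, cedar, moss, daisy

The last element of post-order is the root; it splits in-order into left and right subtrees.
Root fir: left subtree has 4 nodes {rye, fig, mint, fern}, right has 4 {cedar, kale, daisy, moss}.
  Root rye: left subtree has 0 nodes { }, right has 3 {fig, mint, fern}.
    Root fern: left subtree has 2 nodes {fig, mint}, right has 0 { }.
      Root fig: left subtree has 0 nodes { }, right has 1 {mint}.
  Root kale: left subtree has 1 node {cedar}, right has 2 {daisy, moss}.
    Root moss: left subtree has 1 node {daisy}, right has 0 { }.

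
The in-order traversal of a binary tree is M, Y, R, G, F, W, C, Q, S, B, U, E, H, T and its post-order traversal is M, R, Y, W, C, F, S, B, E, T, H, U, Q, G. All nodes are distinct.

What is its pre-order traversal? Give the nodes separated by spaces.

G Y M R Q F C W U B S H E T

The last element of post-order is the root; it splits in-order into left and right subtrees.
Root G: left subtree has 3 nodes {M, Y, R}, right has 10 {F, W, C, Q, S, B, U, E, H, T}.
  Root Y: left subtree has 1 node {M}, right has 1 {R}.
  Root Q: left subtree has 3 nodes {F, W, C}, right has 6 {S, B, U, E, H, T}.
    Root F: left subtree has 0 nodes { }, right has 2 {W, C}.
      Root C: left subtree has 1 node {W}, right has 0 { }.
    Root U: left subtree has 2 nodes {S, B}, right has 3 {E, H, T}.
      Root B: left subtree has 1 node {S}, right has 0 { }.
      Root H: left subtree has 1 node {E}, right has 1 {T}.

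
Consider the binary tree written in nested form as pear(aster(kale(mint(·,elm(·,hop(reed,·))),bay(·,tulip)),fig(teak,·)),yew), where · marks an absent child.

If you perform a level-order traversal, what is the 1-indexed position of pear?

Level-order visits nodes level by level from the root, left to right within each level.
Level 0: pear
Level 1: aster, yew
Level 2: kale, fig
Level 3: mint, bay, teak
Level 4: elm, tulip
Level 5: hop
Level 6: reed
Full level-order sequence: pear, aster, yew, kale, fig, mint, bay, teak, elm, tulip, hop, reed.

1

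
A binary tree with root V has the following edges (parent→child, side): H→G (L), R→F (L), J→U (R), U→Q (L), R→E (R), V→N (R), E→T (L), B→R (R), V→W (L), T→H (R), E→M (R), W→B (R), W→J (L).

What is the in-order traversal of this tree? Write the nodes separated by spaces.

In-order visits the left subtree, then the node, then the right subtree.
At V: go left to W.
  At W: go left to J.
    At J: no left child.
    Visit J.
    At J: go right to U.
      At U: go left to Q.
        Q is a leaf — visit Q.
      Visit U.
      At U: no right child.
  Visit W.
  At W: go right to B.
    At B: no left child.
    Visit B.
    At B: go right to R.
      At R: go left to F.
        F is a leaf — visit F.
      Visit R.
      At R: go right to E.
        At E: go left to T.
          At T: no left child.
          Visit T.
          At T: go right to H.
            At H: go left to G.
              G is a leaf — visit G.
            Visit H.
            At H: no right child.
        Visit E.
        At E: go right to M.
          M is a leaf — visit M.
Visit V.
At V: go right to N.
  N is a leaf — visit N.

J Q U W B F R T G H E M V N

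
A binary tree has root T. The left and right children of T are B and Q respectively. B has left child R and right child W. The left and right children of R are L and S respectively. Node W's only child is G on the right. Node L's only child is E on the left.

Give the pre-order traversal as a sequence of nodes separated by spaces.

Pre-order visits the node, then its left subtree, then its right subtree.
Visit T.
At T: go left to B.
  Visit B.
  At B: go left to R.
    Visit R.
    At R: go left to L.
      Visit L.
      At L: go left to E.
        E is a leaf — visit E.
      At L: no right child.
    At R: go right to S.
      S is a leaf — visit S.
  At B: go right to W.
    Visit W.
    At W: no left child.
    At W: go right to G.
      G is a leaf — visit G.
At T: go right to Q.
  Q is a leaf — visit Q.

T B R L E S W G Q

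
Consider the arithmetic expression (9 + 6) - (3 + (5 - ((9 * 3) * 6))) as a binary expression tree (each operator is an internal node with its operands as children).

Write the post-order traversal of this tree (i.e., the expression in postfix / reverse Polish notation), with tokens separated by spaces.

9 6 + 3 5 9 3 * 6 * - + -

Post-order on an expression tree gives postfix notation: for each operator, emit left operand, right operand, then the operator.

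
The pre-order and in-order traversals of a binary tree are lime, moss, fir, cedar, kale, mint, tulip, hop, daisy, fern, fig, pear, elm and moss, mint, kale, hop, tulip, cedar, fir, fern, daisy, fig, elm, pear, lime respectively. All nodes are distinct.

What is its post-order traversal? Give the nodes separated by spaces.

The first element of pre-order is the root; it splits in-order into left and right subtrees.
Root lime: left subtree has 12 nodes {moss, mint, kale, hop, tulip, cedar, fir, fern, daisy, fig, elm, pear}, right has 0 { }.
  Root moss: left subtree has 0 nodes { }, right has 11 {mint, kale, hop, tulip, cedar, fir, fern, daisy, fig, elm, pear}.
    Root fir: left subtree has 5 nodes {mint, kale, hop, tulip, cedar}, right has 5 {fern, daisy, fig, elm, pear}.
      Root cedar: left subtree has 4 nodes {mint, kale, hop, tulip}, right has 0 { }.
        Root kale: left subtree has 1 node {mint}, right has 2 {hop, tulip}.
          Root tulip: left subtree has 1 node {hop}, right has 0 { }.
      Root daisy: left subtree has 1 node {fern}, right has 3 {fig, elm, pear}.
        Root fig: left subtree has 0 nodes { }, right has 2 {elm, pear}.
          Root pear: left subtree has 1 node {elm}, right has 0 { }.

mint hop tulip kale cedar fern elm pear fig daisy fir moss lime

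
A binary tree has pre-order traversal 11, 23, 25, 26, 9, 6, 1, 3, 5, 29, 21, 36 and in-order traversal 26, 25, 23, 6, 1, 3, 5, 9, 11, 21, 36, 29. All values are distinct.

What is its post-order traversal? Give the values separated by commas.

26, 25, 5, 3, 1, 6, 9, 23, 36, 21, 29, 11

The first element of pre-order is the root; it splits in-order into left and right subtrees.
Root 11: left subtree has 8 nodes {26, 25, 23, 6, 1, 3, 5, 9}, right has 3 {21, 36, 29}.
  Root 23: left subtree has 2 nodes {26, 25}, right has 5 {6, 1, 3, 5, 9}.
    Root 25: left subtree has 1 node {26}, right has 0 { }.
    Root 9: left subtree has 4 nodes {6, 1, 3, 5}, right has 0 { }.
      Root 6: left subtree has 0 nodes { }, right has 3 {1, 3, 5}.
        Root 1: left subtree has 0 nodes { }, right has 2 {3, 5}.
          Root 3: left subtree has 0 nodes { }, right has 1 {5}.
  Root 29: left subtree has 2 nodes {21, 36}, right has 0 { }.
    Root 21: left subtree has 0 nodes { }, right has 1 {36}.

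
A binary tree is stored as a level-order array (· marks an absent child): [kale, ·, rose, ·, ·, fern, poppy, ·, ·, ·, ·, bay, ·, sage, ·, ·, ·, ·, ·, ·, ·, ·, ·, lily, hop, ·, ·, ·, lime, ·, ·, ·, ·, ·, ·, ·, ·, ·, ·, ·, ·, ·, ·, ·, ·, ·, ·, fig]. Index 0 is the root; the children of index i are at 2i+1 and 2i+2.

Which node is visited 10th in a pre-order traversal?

lime

Pre-order visits the node, then its left subtree, then its right subtree.
Visit kale.
At kale: no left child.
At kale: go right to rose.
  Visit rose.
  At rose: go left to fern.
    Visit fern.
    At fern: go left to bay.
      Visit bay.
      At bay: go left to lily.
        Visit lily.
        At lily: go left to fig.
          fig is a leaf — visit fig.
        At lily: no right child.
      At bay: go right to hop.
        hop is a leaf — visit hop.
    At fern: no right child.
  At rose: go right to poppy.
    Visit poppy.
    At poppy: go left to sage.
      Visit sage.
      At sage: no left child.
      At sage: go right to lime.
        lime is a leaf — visit lime.
    At poppy: no right child.
Full pre-order sequence: kale, rose, fern, bay, lily, fig, hop, poppy, sage, lime.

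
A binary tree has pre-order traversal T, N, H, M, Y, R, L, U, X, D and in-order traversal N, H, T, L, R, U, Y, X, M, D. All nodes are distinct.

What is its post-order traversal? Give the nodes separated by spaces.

H N L U R X Y D M T

The first element of pre-order is the root; it splits in-order into left and right subtrees.
Root T: left subtree has 2 nodes {N, H}, right has 7 {L, R, U, Y, X, M, D}.
  Root N: left subtree has 0 nodes { }, right has 1 {H}.
  Root M: left subtree has 5 nodes {L, R, U, Y, X}, right has 1 {D}.
    Root Y: left subtree has 3 nodes {L, R, U}, right has 1 {X}.
      Root R: left subtree has 1 node {L}, right has 1 {U}.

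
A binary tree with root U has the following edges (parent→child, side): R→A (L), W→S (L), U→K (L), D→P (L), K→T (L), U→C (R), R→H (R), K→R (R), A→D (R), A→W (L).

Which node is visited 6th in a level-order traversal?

Level-order visits nodes level by level from the root, left to right within each level.
Level 0: U
Level 1: K, C
Level 2: T, R
Level 3: A, H
Level 4: W, D
Level 5: S, P
Full level-order sequence: U, K, C, T, R, A, H, W, D, S, P.

A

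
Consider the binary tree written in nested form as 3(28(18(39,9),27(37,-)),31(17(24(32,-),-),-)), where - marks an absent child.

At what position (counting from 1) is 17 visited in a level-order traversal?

Level-order visits nodes level by level from the root, left to right within each level.
Level 0: 3
Level 1: 28, 31
Level 2: 18, 27, 17
Level 3: 39, 9, 37, 24
Level 4: 32
Full level-order sequence: 3, 28, 31, 18, 27, 17, 39, 9, 37, 24, 32.

6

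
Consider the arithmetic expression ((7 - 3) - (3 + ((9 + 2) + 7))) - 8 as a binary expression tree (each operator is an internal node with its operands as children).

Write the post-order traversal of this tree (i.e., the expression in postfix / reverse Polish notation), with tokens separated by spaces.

Post-order on an expression tree gives postfix notation: for each operator, emit left operand, right operand, then the operator.

7 3 - 3 9 2 + 7 + + - 8 -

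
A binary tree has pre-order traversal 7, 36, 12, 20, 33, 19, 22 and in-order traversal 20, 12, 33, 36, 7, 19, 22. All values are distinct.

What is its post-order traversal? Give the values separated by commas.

The first element of pre-order is the root; it splits in-order into left and right subtrees.
Root 7: left subtree has 4 nodes {20, 12, 33, 36}, right has 2 {19, 22}.
  Root 36: left subtree has 3 nodes {20, 12, 33}, right has 0 { }.
    Root 12: left subtree has 1 node {20}, right has 1 {33}.
  Root 19: left subtree has 0 nodes { }, right has 1 {22}.

20, 33, 12, 36, 22, 19, 7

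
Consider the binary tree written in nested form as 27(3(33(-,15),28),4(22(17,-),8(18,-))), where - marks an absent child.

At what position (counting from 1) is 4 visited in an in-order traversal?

8

In-order visits the left subtree, then the node, then the right subtree.
At 27: go left to 3.
  At 3: go left to 33.
    At 33: no left child.
    Visit 33.
    At 33: go right to 15.
      15 is a leaf — visit 15.
  Visit 3.
  At 3: go right to 28.
    28 is a leaf — visit 28.
Visit 27.
At 27: go right to 4.
  At 4: go left to 22.
    At 22: go left to 17.
      17 is a leaf — visit 17.
    Visit 22.
    At 22: no right child.
  Visit 4.
  At 4: go right to 8.
    At 8: go left to 18.
      18 is a leaf — visit 18.
    Visit 8.
    At 8: no right child.
Full in-order sequence: 33, 15, 3, 28, 27, 17, 22, 4, 18, 8.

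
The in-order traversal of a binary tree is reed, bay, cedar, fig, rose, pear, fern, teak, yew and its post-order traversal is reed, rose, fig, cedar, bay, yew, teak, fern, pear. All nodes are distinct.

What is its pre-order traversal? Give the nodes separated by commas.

pear, bay, reed, cedar, fig, rose, fern, teak, yew

The last element of post-order is the root; it splits in-order into left and right subtrees.
Root pear: left subtree has 5 nodes {reed, bay, cedar, fig, rose}, right has 3 {fern, teak, yew}.
  Root bay: left subtree has 1 node {reed}, right has 3 {cedar, fig, rose}.
    Root cedar: left subtree has 0 nodes { }, right has 2 {fig, rose}.
      Root fig: left subtree has 0 nodes { }, right has 1 {rose}.
  Root fern: left subtree has 0 nodes { }, right has 2 {teak, yew}.
    Root teak: left subtree has 0 nodes { }, right has 1 {yew}.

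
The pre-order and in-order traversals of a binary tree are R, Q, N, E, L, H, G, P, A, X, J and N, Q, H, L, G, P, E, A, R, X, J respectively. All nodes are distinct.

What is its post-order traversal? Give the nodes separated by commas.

The first element of pre-order is the root; it splits in-order into left and right subtrees.
Root R: left subtree has 8 nodes {N, Q, H, L, G, P, E, A}, right has 2 {X, J}.
  Root Q: left subtree has 1 node {N}, right has 6 {H, L, G, P, E, A}.
    Root E: left subtree has 4 nodes {H, L, G, P}, right has 1 {A}.
      Root L: left subtree has 1 node {H}, right has 2 {G, P}.
        Root G: left subtree has 0 nodes { }, right has 1 {P}.
  Root X: left subtree has 0 nodes { }, right has 1 {J}.

N, H, P, G, L, A, E, Q, J, X, R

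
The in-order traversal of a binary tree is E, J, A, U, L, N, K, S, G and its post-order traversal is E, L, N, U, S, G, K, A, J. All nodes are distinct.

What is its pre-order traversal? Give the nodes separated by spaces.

The last element of post-order is the root; it splits in-order into left and right subtrees.
Root J: left subtree has 1 node {E}, right has 7 {A, U, L, N, K, S, G}.
  Root A: left subtree has 0 nodes { }, right has 6 {U, L, N, K, S, G}.
    Root K: left subtree has 3 nodes {U, L, N}, right has 2 {S, G}.
      Root U: left subtree has 0 nodes { }, right has 2 {L, N}.
        Root N: left subtree has 1 node {L}, right has 0 { }.
      Root G: left subtree has 1 node {S}, right has 0 { }.

J E A K U N L G S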